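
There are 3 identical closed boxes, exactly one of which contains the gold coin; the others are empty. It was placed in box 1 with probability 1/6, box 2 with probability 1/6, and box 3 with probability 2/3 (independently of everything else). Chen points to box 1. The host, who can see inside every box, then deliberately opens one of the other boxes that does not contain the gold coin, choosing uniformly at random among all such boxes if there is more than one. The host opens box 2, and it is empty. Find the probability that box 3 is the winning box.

8/9

Condition on the true location of the gold coin.
If it is in box 1 (prior 1/6): the host has 2 equally likely choices, so probability 1/2; weight (1/6)·(1/2) = 1/12.
If it is in box 2 (prior 1/6): the host opened box 2, so this case is ruled out; weight (1/6)·0 = 0.
If it is in box 3 (prior 2/3): the host has no choice, probability 1; weight (2/3)·1 = 2/3.
The weights sum to 3/4.
So P(the gold coin in box 3 | the host opened box 2) = (2/3) / (3/4) = 8/9.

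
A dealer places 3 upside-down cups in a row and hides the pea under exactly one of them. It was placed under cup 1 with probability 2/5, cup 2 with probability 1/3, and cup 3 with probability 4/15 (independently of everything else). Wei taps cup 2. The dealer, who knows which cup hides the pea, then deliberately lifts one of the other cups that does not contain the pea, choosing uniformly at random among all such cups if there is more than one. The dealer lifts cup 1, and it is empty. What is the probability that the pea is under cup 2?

Consider each possible location of the pea in turn.
If it is under cup 1 (prior 2/5): the dealer opened cup 1, so this case is ruled out; weight (2/5)·0 = 0.
If it is under cup 2 (prior 1/3): the dealer has 2 equally likely choices, so probability 1/2; weight (1/3)·(1/2) = 1/6.
If it is under cup 3 (prior 4/15): the dealer has no choice, probability 1; weight (4/15)·1 = 4/15.
The weights sum to 13/30.
So P(the pea under cup 2 | the dealer opened cup 1) = (1/6) / (13/30) = 5/13.

5/13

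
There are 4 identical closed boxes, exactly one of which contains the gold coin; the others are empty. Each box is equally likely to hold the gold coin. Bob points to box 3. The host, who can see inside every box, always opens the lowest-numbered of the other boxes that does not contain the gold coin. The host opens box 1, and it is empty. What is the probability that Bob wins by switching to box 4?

Consider each possible location of the gold coin in turn.
If it is in box 1 (prior 1/4): the host opened box 1, so this case is ruled out; weight (1/4)·0 = 0.
If it is in any of boxes 2, 3, and 4 (prior 1/4 each): box 1 is the lowest-numbered option available, probability 1; weight (1/4)·1 = 1/4 each.
The weights sum to 3/4.
So P(the gold coin in box 4 | the host opened box 1) = (1/4) / (3/4) = 1/3.

1/3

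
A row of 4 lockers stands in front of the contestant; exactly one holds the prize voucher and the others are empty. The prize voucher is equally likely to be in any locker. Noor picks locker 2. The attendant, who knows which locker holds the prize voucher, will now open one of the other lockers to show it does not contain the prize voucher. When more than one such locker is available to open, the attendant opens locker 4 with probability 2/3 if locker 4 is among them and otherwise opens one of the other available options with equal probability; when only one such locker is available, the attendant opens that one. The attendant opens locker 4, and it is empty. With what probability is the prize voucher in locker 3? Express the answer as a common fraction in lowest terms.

1/3

Consider each possible location of the prize voucher in turn.
If it is in any of lockers 1, 2, and 3 (prior 1/4 each): locker 4 is available, opened with probability 2/3; weight (1/4)·(2/3) = 1/6 each.
If it is in locker 4 (prior 1/4): the attendant opened locker 4, so this case is ruled out; weight (1/4)·0 = 0.
The weights sum to 1/2.
So P(the prize voucher in locker 3 | the attendant opened locker 4) = (1/6) / (1/2) = 1/3.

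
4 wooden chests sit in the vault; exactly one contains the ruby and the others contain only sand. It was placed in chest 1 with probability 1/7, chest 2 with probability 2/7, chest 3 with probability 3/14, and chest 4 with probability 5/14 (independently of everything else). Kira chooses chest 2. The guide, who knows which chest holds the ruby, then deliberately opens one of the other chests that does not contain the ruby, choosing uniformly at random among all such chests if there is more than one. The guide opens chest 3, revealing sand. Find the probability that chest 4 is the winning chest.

15/29

Consider each possible location of the ruby in turn.
If it is in chest 1 (prior 1/7): the guide has 2 equally likely choices, so probability 1/2; weight (1/7)·(1/2) = 1/14.
If it is in chest 2 (prior 2/7): the guide has 3 equally likely choices, so probability 1/3; weight (2/7)·(1/3) = 2/21.
If it is in chest 3 (prior 3/14): the guide opened chest 3, so this case is ruled out; weight (3/14)·0 = 0.
If it is in chest 4 (prior 5/14): the guide has 2 equally likely choices, so probability 1/2; weight (5/14)·(1/2) = 5/28.
The weights sum to 29/84.
So P(the ruby in chest 4 | the guide opened chest 3) = (5/28) / (29/84) = 15/29.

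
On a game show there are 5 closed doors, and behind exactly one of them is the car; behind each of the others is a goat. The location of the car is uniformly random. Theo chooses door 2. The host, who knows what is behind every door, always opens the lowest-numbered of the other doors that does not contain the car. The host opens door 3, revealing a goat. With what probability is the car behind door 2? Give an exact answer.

0

Condition on the true location of the car.
If it is behind door 1 (prior 1/5): door 3 is the lowest-numbered option available, probability 1; weight (1/5)·1 = 1/5.
If it is behind any of doors 2, 4, and 5 (prior 1/5 each): the host would have opened door 1 instead, probability 0; weight (1/5)·0 = 0 each.
If it is behind door 3 (prior 1/5): the host opened door 3, so this case is ruled out; weight (1/5)·0 = 0.
The weights sum to 1/5.
So P(the car behind door 2 | the host opened door 3) = 0 / (1/5) = 0.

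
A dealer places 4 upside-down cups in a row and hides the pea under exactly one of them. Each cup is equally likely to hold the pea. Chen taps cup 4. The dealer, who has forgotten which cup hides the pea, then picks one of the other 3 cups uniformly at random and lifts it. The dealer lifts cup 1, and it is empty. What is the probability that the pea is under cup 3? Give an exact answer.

Consider each possible location of the pea in turn.
If it is under cup 1 (prior 1/4): the dealer opened cup 1, so this case is ruled out; weight (1/4)·0 = 0.
If it is under any of cups 2, 3, and 4 (prior 1/4 each): the dealer picks cup 1 with probability 1/3 regardless, and it is not the prize; weight (1/4)·(1/3) = 1/12 each.
The weights sum to 1/4.
So P(the pea under cup 3 | the dealer opened cup 1) = (1/12) / (1/4) = 1/3.

1/3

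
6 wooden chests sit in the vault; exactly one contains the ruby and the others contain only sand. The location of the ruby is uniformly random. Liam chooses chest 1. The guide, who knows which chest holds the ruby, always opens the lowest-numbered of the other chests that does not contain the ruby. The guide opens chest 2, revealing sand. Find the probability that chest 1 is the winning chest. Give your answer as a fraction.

1/5

Consider each possible location of the ruby in turn.
If it is in any of chests 1, 3, 4, 5, and 6 (prior 1/6 each): chest 2 is the lowest-numbered option available, probability 1; weight (1/6)·1 = 1/6 each.
If it is in chest 2 (prior 1/6): the guide opened chest 2, so this case is ruled out; weight (1/6)·0 = 0.
The weights sum to 5/6.
So P(the ruby in chest 1 | the guide opened chest 2) = (1/6) / (5/6) = 1/5.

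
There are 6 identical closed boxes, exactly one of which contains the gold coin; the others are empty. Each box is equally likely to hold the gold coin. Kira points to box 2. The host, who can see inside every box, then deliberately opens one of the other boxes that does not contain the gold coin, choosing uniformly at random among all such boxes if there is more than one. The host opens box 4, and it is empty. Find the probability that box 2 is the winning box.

1/6

Apply Bayes' rule, conditioning on where the gold coin actually is.
If it is in any of boxes 1, 3, 5, and 6 (prior 1/6 each): the host has 4 equally likely choices, so probability 1/4; weight (1/6)·(1/4) = 1/24 each.
If it is in box 2 (prior 1/6): the host has 5 equally likely choices, so probability 1/5; weight (1/6)·(1/5) = 1/30.
If it is in box 4 (prior 1/6): the host opened box 4, so this case is ruled out; weight (1/6)·0 = 0.
The weights sum to 1/5.
So P(the gold coin in box 2 | the host opened box 4) = (1/30) / (1/5) = 1/6.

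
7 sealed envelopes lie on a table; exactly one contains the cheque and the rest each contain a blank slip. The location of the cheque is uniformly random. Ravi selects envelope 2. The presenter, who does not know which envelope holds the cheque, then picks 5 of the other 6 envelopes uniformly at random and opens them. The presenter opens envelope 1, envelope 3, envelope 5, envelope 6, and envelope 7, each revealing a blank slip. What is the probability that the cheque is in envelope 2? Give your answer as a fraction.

1/2

Consider each possible location of the cheque in turn.
If it is in any of envelopes 1, 3, 5, 6, and 7 (prior 1/7 each): that envelope was opened and seen not to hold the prize — ruled out; weight (1/7)·0 = 0 each.
If it is in either of envelopes 2 and 4 (prior 1/7 each): the presenter picks exactly this set with probability 1/6 regardless, and none is the prize; weight (1/7)·(1/6) = 1/42 each.
The weights sum to 1/21.
So P(the cheque in envelope 2 | the presenter opened envelope 1, envelope 3, envelope 5, envelope 6, and envelope 7) = (1/42) / (1/21) = 1/2.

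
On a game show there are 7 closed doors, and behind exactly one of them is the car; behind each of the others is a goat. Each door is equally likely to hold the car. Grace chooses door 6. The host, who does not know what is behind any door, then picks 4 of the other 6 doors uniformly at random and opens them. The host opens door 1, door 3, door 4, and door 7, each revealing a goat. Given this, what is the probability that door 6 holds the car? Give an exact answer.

Condition on the true location of the car.
If it is behind any of doors 1, 3, 4, and 7 (prior 1/7 each): that door was opened and seen not to hold the prize — ruled out; weight (1/7)·0 = 0 each.
If it is behind any of doors 2, 5, and 6 (prior 1/7 each): the host picks exactly this set with probability 1/15 regardless, and none is the prize; weight (1/7)·(1/15) = 1/105 each.
The weights sum to 1/35.
So P(the car behind door 6 | the host opened door 1, door 3, door 4, and door 7) = (1/105) / (1/35) = 1/3.

1/3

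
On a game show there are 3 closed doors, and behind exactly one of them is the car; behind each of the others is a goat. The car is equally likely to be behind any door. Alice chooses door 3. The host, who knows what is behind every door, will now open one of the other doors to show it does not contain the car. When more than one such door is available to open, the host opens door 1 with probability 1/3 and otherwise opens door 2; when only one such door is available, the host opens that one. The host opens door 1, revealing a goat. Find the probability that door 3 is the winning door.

1/4

Apply Bayes' rule, conditioning on where the car actually is.
If it is behind door 1 (prior 1/3): the host opened door 1, so this case is ruled out; weight (1/3)·0 = 0.
If it is behind door 2 (prior 1/3): only door 1 is available, probability 1; weight (1/3)·1 = 1/3.
If it is behind door 3 (prior 1/3): door 1 is available, opened with probability 1/3; weight (1/3)·(1/3) = 1/9.
The weights sum to 4/9.
So P(the car behind door 3 | the host opened door 1) = (1/9) / (4/9) = 1/4.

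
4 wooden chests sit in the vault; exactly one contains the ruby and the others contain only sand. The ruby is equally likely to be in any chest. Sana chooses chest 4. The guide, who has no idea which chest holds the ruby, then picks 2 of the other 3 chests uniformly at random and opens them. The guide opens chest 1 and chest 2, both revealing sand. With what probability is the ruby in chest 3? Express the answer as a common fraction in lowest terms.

1/2

Condition on the true location of the ruby.
If it is in either of chests 1 and 2 (prior 1/4 each): that chest was opened and seen not to hold the prize — ruled out; weight (1/4)·0 = 0 each.
If it is in either of chests 3 and 4 (prior 1/4 each): the guide picks exactly this set with probability 1/3 regardless, and none is the prize; weight (1/4)·(1/3) = 1/12 each.
The weights sum to 1/6.
So P(the ruby in chest 3 | the guide opened chest 1 and chest 2) = (1/12) / (1/6) = 1/2.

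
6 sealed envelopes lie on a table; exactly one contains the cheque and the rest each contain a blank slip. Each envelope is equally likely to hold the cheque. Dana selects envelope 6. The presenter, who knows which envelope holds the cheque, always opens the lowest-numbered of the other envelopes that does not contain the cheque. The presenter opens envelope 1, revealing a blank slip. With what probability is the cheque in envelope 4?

Apply Bayes' rule, conditioning on where the cheque actually is.
If it is in envelope 1 (prior 1/6): the presenter opened envelope 1, so this case is ruled out; weight (1/6)·0 = 0.
If it is in any of envelopes 2, 3, 4, 5, and 6 (prior 1/6 each): envelope 1 is the lowest-numbered option available, probability 1; weight (1/6)·1 = 1/6 each.
The weights sum to 5/6.
So P(the cheque in envelope 4 | the presenter opened envelope 1) = (1/6) / (5/6) = 1/5.

1/5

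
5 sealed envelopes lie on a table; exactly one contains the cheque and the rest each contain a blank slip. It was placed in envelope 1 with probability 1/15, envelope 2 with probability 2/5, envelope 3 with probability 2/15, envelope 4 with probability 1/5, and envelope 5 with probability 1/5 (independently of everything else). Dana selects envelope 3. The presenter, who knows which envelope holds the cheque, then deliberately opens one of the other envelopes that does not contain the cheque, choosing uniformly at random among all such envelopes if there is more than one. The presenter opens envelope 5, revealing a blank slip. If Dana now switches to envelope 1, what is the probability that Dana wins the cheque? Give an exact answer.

Apply Bayes' rule, conditioning on where the cheque actually is.
If it is in envelope 1 (prior 1/15): the presenter has 3 equally likely choices, so probability 1/3; weight (1/15)·(1/3) = 1/45.
If it is in envelope 2 (prior 2/5): the presenter has 3 equally likely choices, so probability 1/3; weight (2/5)·(1/3) = 2/15.
If it is in envelope 3 (prior 2/15): the presenter has 4 equally likely choices, so probability 1/4; weight (2/15)·(1/4) = 1/30.
If it is in envelope 4 (prior 1/5): the presenter has 3 equally likely choices, so probability 1/3; weight (1/5)·(1/3) = 1/15.
If it is in envelope 5 (prior 1/5): the presenter opened envelope 5, so this case is ruled out; weight (1/5)·0 = 0.
The weights sum to 23/90.
So P(the cheque in envelope 1 | the presenter opened envelope 5) = (1/45) / (23/90) = 2/23.

2/23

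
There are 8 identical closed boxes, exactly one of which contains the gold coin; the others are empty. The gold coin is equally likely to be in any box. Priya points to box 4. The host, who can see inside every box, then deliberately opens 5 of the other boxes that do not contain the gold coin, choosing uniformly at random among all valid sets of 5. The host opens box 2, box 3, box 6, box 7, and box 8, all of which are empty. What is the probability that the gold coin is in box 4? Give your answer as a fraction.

1/8

Apply Bayes' rule, conditioning on where the gold coin actually is.
If it is in either of boxes 1 and 5 (prior 1/8 each): the host has 6 equally likely choices, so probability 1/6; weight (1/8)·(1/6) = 1/48 each.
If it is in any of boxes 2, 3, 6, 7, and 8 (prior 1/8 each): that box was opened and seen not to hold the prize — ruled out; weight (1/8)·0 = 0 each.
If it is in box 4 (prior 1/8): the host has 21 equally likely choices, so probability 1/21; weight (1/8)·(1/21) = 1/168.
The weights sum to 1/21.
So P(the gold coin in box 4 | the host opened box 2, box 3, box 6, box 7, and box 8) = (1/168) / (1/21) = 1/8.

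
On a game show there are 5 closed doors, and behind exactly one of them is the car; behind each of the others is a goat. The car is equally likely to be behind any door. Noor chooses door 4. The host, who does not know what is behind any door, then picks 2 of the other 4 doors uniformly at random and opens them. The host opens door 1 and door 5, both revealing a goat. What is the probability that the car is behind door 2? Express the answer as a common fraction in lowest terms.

Because the host chose which doors to open without knowing where the car is, the choice is independent of the prize location. Learning that none of the 2 opened doors holds the car simply rules out those 2 locations and leaves the remaining 3 doors still equally likely by symmetry.
So P(the car behind door 2) = 1/3.

1/3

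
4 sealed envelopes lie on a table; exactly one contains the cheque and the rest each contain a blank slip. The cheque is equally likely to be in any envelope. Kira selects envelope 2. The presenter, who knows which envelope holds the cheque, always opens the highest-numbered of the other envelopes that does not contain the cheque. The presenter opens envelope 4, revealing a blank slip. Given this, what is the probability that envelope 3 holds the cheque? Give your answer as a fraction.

Consider each possible location of the cheque in turn.
If it is in any of envelopes 1, 2, and 3 (prior 1/4 each): envelope 4 is the highest-numbered option available, probability 1; weight (1/4)·1 = 1/4 each.
If it is in envelope 4 (prior 1/4): the presenter opened envelope 4, so this case is ruled out; weight (1/4)·0 = 0.
The weights sum to 3/4.
So P(the cheque in envelope 3 | the presenter opened envelope 4) = (1/4) / (3/4) = 1/3.

1/3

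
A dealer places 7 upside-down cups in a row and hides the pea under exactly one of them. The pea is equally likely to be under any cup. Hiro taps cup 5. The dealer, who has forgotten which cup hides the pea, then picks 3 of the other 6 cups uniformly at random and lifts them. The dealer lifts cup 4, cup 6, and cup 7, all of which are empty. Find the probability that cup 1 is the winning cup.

Because the dealer chose which cups to lift without knowing where the pea is, the choice is independent of the prize location. Learning that none of the 3 opened cups holds the pea simply rules out those 3 locations and leaves the remaining 4 cups still equally likely by symmetry.
So P(the pea under cup 1) = 1/4.

1/4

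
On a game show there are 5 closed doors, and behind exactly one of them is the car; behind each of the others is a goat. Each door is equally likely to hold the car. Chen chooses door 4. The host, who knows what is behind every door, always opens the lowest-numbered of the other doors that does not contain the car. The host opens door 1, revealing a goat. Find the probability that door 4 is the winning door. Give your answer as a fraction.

1/4

Apply Bayes' rule, conditioning on where the car actually is.
If it is behind door 1 (prior 1/5): the host opened door 1, so this case is ruled out; weight (1/5)·0 = 0.
If it is behind any of doors 2, 3, 4, and 5 (prior 1/5 each): door 1 is the lowest-numbered option available, probability 1; weight (1/5)·1 = 1/5 each.
The weights sum to 4/5.
So P(the car behind door 4 | the host opened door 1) = (1/5) / (4/5) = 1/4.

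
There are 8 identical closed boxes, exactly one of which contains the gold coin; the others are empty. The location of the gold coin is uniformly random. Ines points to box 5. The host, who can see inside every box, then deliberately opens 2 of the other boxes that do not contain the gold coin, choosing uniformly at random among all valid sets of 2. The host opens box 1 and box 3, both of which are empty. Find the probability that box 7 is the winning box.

7/40

Apply Bayes' rule, conditioning on where the gold coin actually is.
If it is in either of boxes 1 and 3 (prior 1/8 each): that box was opened and seen not to hold the prize — ruled out; weight (1/8)·0 = 0 each.
If it is in any of boxes 2, 4, 6, 7, and 8 (prior 1/8 each): the host has 15 equally likely choices, so probability 1/15; weight (1/8)·(1/15) = 1/120 each.
If it is in box 5 (prior 1/8): the host has 21 equally likely choices, so probability 1/21; weight (1/8)·(1/21) = 1/168.
The weights sum to 1/21.
So P(the gold coin in box 7 | the host opened box 1 and box 3) = (1/120) / (1/21) = 7/40.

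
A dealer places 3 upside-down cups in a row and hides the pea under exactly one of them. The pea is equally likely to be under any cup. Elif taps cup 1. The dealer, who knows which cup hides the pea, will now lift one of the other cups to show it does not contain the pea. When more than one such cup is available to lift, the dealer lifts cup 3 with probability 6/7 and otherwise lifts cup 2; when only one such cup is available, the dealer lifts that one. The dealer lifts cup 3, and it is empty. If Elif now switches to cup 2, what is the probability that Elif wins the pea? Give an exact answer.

Condition on the true location of the pea.
If it is under cup 1 (prior 1/3): cup 3 is available, opened with probability 6/7; weight (1/3)·(6/7) = 2/7.
If it is under cup 2 (prior 1/3): only cup 3 is available, probability 1; weight (1/3)·1 = 1/3.
If it is under cup 3 (prior 1/3): the dealer opened cup 3, so this case is ruled out; weight (1/3)·0 = 0.
The weights sum to 13/21.
So P(the pea under cup 2 | the dealer opened cup 3) = (1/3) / (13/21) = 7/13.

7/13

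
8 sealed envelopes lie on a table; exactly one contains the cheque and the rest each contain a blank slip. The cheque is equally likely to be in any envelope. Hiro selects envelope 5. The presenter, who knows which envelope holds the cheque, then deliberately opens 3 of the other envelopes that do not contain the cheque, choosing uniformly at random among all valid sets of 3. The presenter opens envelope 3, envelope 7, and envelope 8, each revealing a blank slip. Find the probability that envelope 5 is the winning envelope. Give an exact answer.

1/8

Condition on the true location of the cheque.
If it is in any of envelopes 1, 2, 4, and 6 (prior 1/8 each): the presenter has 20 equally likely choices, so probability 1/20; weight (1/8)·(1/20) = 1/160 each.
If it is in any of envelopes 3, 7, and 8 (prior 1/8 each): that envelope was opened and seen not to hold the prize — ruled out; weight (1/8)·0 = 0 each.
If it is in envelope 5 (prior 1/8): the presenter has 35 equally likely choices, so probability 1/35; weight (1/8)·(1/35) = 1/280.
The weights sum to 1/35.
So P(the cheque in envelope 5 | the presenter opened envelope 3, envelope 7, and envelope 8) = (1/280) / (1/35) = 1/8.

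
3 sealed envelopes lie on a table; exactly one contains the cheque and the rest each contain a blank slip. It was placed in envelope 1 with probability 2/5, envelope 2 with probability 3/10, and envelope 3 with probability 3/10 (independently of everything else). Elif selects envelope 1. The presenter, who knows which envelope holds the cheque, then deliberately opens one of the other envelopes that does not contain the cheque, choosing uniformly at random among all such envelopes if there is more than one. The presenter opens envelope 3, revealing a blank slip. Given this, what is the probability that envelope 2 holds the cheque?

3/5

Apply Bayes' rule, conditioning on where the cheque actually is.
If it is in envelope 1 (prior 2/5): the presenter has 2 equally likely choices, so probability 1/2; weight (2/5)·(1/2) = 1/5.
If it is in envelope 2 (prior 3/10): the presenter has no choice, probability 1; weight (3/10)·1 = 3/10.
If it is in envelope 3 (prior 3/10): the presenter opened envelope 3, so this case is ruled out; weight (3/10)·0 = 0.
The weights sum to 1/2.
So P(the cheque in envelope 2 | the presenter opened envelope 3) = (3/10) / (1/2) = 3/5.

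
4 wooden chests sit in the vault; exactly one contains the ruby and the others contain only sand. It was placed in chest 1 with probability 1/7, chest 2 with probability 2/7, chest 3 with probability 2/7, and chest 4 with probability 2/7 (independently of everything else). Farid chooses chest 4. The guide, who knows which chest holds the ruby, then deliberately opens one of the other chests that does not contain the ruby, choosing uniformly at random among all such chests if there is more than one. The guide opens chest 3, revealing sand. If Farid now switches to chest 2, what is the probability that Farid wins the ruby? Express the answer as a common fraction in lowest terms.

6/13

Consider each possible location of the ruby in turn.
If it is in chest 1 (prior 1/7): the guide has 2 equally likely choices, so probability 1/2; weight (1/7)·(1/2) = 1/14.
If it is in chest 2 (prior 2/7): the guide has 2 equally likely choices, so probability 1/2; weight (2/7)·(1/2) = 1/7.
If it is in chest 3 (prior 2/7): the guide opened chest 3, so this case is ruled out; weight (2/7)·0 = 0.
If it is in chest 4 (prior 2/7): the guide has 3 equally likely choices, so probability 1/3; weight (2/7)·(1/3) = 2/21.
The weights sum to 13/42.
So P(the ruby in chest 2 | the guide opened chest 3) = (1/7) / (13/42) = 6/13.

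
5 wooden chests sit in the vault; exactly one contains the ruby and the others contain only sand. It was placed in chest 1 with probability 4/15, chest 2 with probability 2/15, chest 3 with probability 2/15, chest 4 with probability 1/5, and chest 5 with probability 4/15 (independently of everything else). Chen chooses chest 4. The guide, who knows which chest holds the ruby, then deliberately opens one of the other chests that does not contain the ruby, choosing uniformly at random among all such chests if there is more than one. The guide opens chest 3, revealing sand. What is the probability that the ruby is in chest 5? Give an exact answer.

16/49

Consider each possible location of the ruby in turn.
If it is in either of chests 1 and 5 (prior 4/15 each): the guide has 3 equally likely choices, so probability 1/3; weight (4/15)·(1/3) = 4/45 each.
If it is in chest 2 (prior 2/15): the guide has 3 equally likely choices, so probability 1/3; weight (2/15)·(1/3) = 2/45.
If it is in chest 3 (prior 2/15): the guide opened chest 3, so this case is ruled out; weight (2/15)·0 = 0.
If it is in chest 4 (prior 1/5): the guide has 4 equally likely choices, so probability 1/4; weight (1/5)·(1/4) = 1/20.
The weights sum to 49/180.
So P(the ruby in chest 5 | the guide opened chest 3) = (4/45) / (49/180) = 16/49.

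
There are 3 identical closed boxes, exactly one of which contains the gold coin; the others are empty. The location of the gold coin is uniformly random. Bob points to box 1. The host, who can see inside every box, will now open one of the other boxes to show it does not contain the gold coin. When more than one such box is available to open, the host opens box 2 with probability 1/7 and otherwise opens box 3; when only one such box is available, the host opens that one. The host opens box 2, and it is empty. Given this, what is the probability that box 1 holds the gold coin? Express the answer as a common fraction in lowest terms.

Apply Bayes' rule, conditioning on where the gold coin actually is.
If it is in box 1 (prior 1/3): box 2 is available, opened with probability 1/7; weight (1/3)·(1/7) = 1/21.
If it is in box 2 (prior 1/3): the host opened box 2, so this case is ruled out; weight (1/3)·0 = 0.
If it is in box 3 (prior 1/3): only box 2 is available, probability 1; weight (1/3)·1 = 1/3.
The weights sum to 8/21.
So P(the gold coin in box 1 | the host opened box 2) = (1/21) / (8/21) = 1/8.

1/8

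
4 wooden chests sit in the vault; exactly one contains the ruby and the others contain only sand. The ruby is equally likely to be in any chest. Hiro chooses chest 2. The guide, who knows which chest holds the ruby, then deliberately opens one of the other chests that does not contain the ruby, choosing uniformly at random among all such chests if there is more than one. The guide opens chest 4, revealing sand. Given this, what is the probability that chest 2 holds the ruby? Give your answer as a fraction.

1/4

Apply Bayes' rule, conditioning on where the ruby actually is.
If it is in either of chests 1 and 3 (prior 1/4 each): the guide has 2 equally likely choices, so probability 1/2; weight (1/4)·(1/2) = 1/8 each.
If it is in chest 2 (prior 1/4): the guide has 3 equally likely choices, so probability 1/3; weight (1/4)·(1/3) = 1/12.
If it is in chest 4 (prior 1/4): the guide opened chest 4, so this case is ruled out; weight (1/4)·0 = 0.
The weights sum to 1/3.
So P(the ruby in chest 2 | the guide opened chest 4) = (1/12) / (1/3) = 1/4.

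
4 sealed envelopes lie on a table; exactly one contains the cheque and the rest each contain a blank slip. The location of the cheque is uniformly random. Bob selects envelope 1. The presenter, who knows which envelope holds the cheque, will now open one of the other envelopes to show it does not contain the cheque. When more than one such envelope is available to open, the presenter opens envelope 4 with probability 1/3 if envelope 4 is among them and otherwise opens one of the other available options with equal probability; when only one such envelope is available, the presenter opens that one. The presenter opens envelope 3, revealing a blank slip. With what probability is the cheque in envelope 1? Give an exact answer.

Apply Bayes' rule, conditioning on where the cheque actually is.
If it is in envelope 1 (prior 1/4): envelope 4 is available but not opened; envelope 3 gets probability (1 − 1/3)/2 = 1/3; weight (1/4)·(1/3) = 1/12.
If it is in envelope 2 (prior 1/4): envelope 4 is available but not opened, probability 2/3; weight (1/4)·(2/3) = 1/6.
If it is in envelope 3 (prior 1/4): the presenter opened envelope 3, so this case is ruled out; weight (1/4)·0 = 0.
If it is in envelope 4 (prior 1/4): envelope 4 holds the prize so is unavailable; the presenter chooses uniformly among the 2 others, probability 1/2; weight (1/4)·(1/2) = 1/8.
The weights sum to 3/8.
So P(the cheque in envelope 1 | the presenter opened envelope 3) = (1/12) / (3/8) = 2/9.

2/9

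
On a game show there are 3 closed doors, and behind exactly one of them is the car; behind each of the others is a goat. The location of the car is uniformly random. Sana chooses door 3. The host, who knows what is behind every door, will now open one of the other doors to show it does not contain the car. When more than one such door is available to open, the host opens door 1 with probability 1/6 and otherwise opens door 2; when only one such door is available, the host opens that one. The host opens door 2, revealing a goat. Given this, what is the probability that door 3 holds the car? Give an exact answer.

5/11

Apply Bayes' rule, conditioning on where the car actually is.
If it is behind door 1 (prior 1/3): only door 2 is available, probability 1; weight (1/3)·1 = 1/3.
If it is behind door 2 (prior 1/3): the host opened door 2, so this case is ruled out; weight (1/3)·0 = 0.
If it is behind door 3 (prior 1/3): door 1 is available but not opened, probability 5/6; weight (1/3)·(5/6) = 5/18.
The weights sum to 11/18.
So P(the car behind door 3 | the host opened door 2) = (5/18) / (11/18) = 5/11.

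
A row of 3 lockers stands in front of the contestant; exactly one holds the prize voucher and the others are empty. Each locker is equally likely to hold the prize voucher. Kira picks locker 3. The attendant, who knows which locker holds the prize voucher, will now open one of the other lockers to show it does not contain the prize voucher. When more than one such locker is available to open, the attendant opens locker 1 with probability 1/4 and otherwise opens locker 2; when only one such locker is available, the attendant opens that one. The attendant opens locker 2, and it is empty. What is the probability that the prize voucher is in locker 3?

3/7

Consider each possible location of the prize voucher in turn.
If it is in locker 1 (prior 1/3): only locker 2 is available, probability 1; weight (1/3)·1 = 1/3.
If it is in locker 2 (prior 1/3): the attendant opened locker 2, so this case is ruled out; weight (1/3)·0 = 0.
If it is in locker 3 (prior 1/3): locker 1 is available but not opened, probability 3/4; weight (1/3)·(3/4) = 1/4.
The weights sum to 7/12.
So P(the prize voucher in locker 3 | the attendant opened locker 2) = (1/4) / (7/12) = 3/7.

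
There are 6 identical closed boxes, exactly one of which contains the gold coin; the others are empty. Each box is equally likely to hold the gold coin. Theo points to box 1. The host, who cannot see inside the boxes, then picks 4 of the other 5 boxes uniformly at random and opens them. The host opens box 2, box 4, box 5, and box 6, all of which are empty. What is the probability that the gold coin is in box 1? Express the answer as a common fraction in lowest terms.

1/2

Because the host chose which boxes to open without knowing where the gold coin is, the choice is independent of the prize location. Learning that none of the 4 opened boxes holds the gold coin simply rules out those 4 locations and leaves the remaining 2 boxes still equally likely by symmetry.
So P(the gold coin in box 1) = 1/2.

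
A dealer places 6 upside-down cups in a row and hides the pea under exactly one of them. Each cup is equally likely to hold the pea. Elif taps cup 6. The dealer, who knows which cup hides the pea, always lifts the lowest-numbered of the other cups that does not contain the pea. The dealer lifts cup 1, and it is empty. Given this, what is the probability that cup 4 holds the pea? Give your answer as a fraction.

1/5

Consider each possible location of the pea in turn.
If it is under cup 1 (prior 1/6): the dealer opened cup 1, so this case is ruled out; weight (1/6)·0 = 0.
If it is under any of cups 2, 3, 4, 5, and 6 (prior 1/6 each): cup 1 is the lowest-numbered option available, probability 1; weight (1/6)·1 = 1/6 each.
The weights sum to 5/6.
So P(the pea under cup 4 | the dealer opened cup 1) = (1/6) / (5/6) = 1/5.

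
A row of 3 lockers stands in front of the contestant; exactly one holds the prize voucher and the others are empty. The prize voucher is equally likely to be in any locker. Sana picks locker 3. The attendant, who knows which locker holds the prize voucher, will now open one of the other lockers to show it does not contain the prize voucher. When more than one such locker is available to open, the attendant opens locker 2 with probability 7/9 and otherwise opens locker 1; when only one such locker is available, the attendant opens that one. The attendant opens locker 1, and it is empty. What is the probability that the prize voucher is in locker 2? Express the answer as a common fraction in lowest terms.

9/11

Apply Bayes' rule, conditioning on where the prize voucher actually is.
If it is in locker 1 (prior 1/3): the attendant opened locker 1, so this case is ruled out; weight (1/3)·0 = 0.
If it is in locker 2 (prior 1/3): only locker 1 is available, probability 1; weight (1/3)·1 = 1/3.
If it is in locker 3 (prior 1/3): locker 2 is available but not opened, probability 2/9; weight (1/3)·(2/9) = 2/27.
The weights sum to 11/27.
So P(the prize voucher in locker 2 | the attendant opened locker 1) = (1/3) / (11/27) = 9/11.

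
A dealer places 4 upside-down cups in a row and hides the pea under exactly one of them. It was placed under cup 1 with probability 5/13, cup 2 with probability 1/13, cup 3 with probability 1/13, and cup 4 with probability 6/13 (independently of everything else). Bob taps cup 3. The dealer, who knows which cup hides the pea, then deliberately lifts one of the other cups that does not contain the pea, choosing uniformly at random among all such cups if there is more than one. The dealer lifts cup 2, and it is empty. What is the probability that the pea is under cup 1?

Consider each possible location of the pea in turn.
If it is under cup 1 (prior 5/13): the dealer has 2 equally likely choices, so probability 1/2; weight (5/13)·(1/2) = 5/26.
If it is under cup 2 (prior 1/13): the dealer opened cup 2, so this case is ruled out; weight (1/13)·0 = 0.
If it is under cup 3 (prior 1/13): the dealer has 3 equally likely choices, so probability 1/3; weight (1/13)·(1/3) = 1/39.
If it is under cup 4 (prior 6/13): the dealer has 2 equally likely choices, so probability 1/2; weight (6/13)·(1/2) = 3/13.
The weights sum to 35/78.
So P(the pea under cup 1 | the dealer opened cup 2) = (5/26) / (35/78) = 3/7.

3/7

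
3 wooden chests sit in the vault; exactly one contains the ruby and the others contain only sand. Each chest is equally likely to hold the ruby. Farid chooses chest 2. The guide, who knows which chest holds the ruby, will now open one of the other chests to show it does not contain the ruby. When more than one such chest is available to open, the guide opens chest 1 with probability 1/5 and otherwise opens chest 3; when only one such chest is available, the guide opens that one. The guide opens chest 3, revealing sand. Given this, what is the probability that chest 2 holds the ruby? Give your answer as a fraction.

Consider each possible location of the ruby in turn.
If it is in chest 1 (prior 1/3): only chest 3 is available, probability 1; weight (1/3)·1 = 1/3.
If it is in chest 2 (prior 1/3): chest 1 is available but not opened, probability 4/5; weight (1/3)·(4/5) = 4/15.
If it is in chest 3 (prior 1/3): the guide opened chest 3, so this case is ruled out; weight (1/3)·0 = 0.
The weights sum to 3/5.
So P(the ruby in chest 2 | the guide opened chest 3) = (4/15) / (3/5) = 4/9.

4/9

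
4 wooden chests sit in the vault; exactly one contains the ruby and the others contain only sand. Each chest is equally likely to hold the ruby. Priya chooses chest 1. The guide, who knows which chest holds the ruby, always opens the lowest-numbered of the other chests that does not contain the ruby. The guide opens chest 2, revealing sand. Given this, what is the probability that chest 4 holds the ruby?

Condition on the true location of the ruby.
If it is in any of chests 1, 3, and 4 (prior 1/4 each): chest 2 is the lowest-numbered option available, probability 1; weight (1/4)·1 = 1/4 each.
If it is in chest 2 (prior 1/4): the guide opened chest 2, so this case is ruled out; weight (1/4)·0 = 0.
The weights sum to 3/4.
So P(the ruby in chest 4 | the guide opened chest 2) = (1/4) / (3/4) = 1/3.

1/3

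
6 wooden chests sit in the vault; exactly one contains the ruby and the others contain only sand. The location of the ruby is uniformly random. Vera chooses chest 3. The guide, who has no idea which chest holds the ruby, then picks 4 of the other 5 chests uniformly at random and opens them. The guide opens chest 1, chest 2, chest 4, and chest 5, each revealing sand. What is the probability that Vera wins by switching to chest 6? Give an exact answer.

1/2

Apply Bayes' rule, conditioning on where the ruby actually is.
If it is in any of chests 1, 2, 4, and 5 (prior 1/6 each): that chest was opened and seen not to hold the prize — ruled out; weight (1/6)·0 = 0 each.
If it is in either of chests 3 and 6 (prior 1/6 each): the guide picks exactly this set with probability 1/5 regardless, and none is the prize; weight (1/6)·(1/5) = 1/30 each.
The weights sum to 1/15.
So P(the ruby in chest 6 | the guide opened chest 1, chest 2, chest 4, and chest 5) = (1/30) / (1/15) = 1/2.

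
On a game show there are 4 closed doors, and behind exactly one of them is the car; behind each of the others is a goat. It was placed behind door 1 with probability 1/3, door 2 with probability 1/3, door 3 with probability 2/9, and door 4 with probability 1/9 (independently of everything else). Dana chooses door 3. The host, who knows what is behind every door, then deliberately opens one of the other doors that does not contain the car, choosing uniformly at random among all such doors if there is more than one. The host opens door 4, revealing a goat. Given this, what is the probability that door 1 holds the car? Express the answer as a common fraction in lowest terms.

Apply Bayes' rule, conditioning on where the car actually is.
If it is behind either of doors 1 and 2 (prior 1/3 each): the host has 2 equally likely choices, so probability 1/2; weight (1/3)·(1/2) = 1/6 each.
If it is behind door 3 (prior 2/9): the host has 3 equally likely choices, so probability 1/3; weight (2/9)·(1/3) = 2/27.
If it is behind door 4 (prior 1/9): the host opened door 4, so this case is ruled out; weight (1/9)·0 = 0.
The weights sum to 11/27.
So P(the car behind door 1 | the host opened door 4) = (1/6) / (11/27) = 9/22.

9/22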